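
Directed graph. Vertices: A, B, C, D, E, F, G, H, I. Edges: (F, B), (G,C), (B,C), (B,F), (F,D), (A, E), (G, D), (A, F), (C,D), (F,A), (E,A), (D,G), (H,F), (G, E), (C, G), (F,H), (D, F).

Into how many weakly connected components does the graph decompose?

2

From A: component {A, B, C, D, E, F, G, H}.
From I: component {I}.
That's 2 components.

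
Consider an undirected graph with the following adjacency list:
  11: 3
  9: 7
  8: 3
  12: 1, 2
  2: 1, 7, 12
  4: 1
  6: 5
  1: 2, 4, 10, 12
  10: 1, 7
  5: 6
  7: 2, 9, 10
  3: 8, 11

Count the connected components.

3

From 1: component {1, 2, 4, 7, 9, 10, 12}.
From 3: component {3, 8, 11}.
From 5: component {5, 6}.
That's 3 components.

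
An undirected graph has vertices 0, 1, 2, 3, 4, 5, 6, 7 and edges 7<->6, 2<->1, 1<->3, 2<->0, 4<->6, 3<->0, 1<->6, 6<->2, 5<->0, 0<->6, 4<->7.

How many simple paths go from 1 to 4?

1–2–0–6–4
1–2–0–6–7–4
1–2–6–4
1–2–6–7–4
1–3–0–2–6–4
1–3–0–2–6–7–4
1–3–0–6–4
1–3–0–6–7–4
1–6–4
1–6–7–4

10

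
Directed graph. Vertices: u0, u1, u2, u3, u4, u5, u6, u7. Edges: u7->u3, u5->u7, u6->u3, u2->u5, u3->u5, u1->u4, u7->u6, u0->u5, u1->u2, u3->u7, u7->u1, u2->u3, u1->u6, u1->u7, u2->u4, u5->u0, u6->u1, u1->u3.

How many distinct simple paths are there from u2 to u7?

3

u2→u3→u5→u7
u2→u3→u7
u2→u5→u7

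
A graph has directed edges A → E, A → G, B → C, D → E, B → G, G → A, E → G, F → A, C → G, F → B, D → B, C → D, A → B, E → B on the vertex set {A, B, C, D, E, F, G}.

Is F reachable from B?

Explore from B.
Distance 1: reach C, G.
Distance 2: reach A, D.
Distance 3: reach E.
The search from B is exhausted; no directed path reaches F.

No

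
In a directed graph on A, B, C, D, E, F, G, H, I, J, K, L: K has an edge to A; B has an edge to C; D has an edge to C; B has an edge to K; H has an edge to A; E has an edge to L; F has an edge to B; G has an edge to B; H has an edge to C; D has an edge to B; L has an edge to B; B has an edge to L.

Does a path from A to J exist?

A has no outgoing edges, so nothing is reachable from it.

No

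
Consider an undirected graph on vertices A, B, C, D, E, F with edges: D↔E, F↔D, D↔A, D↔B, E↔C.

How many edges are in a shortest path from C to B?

3

Distance 0: C.
Distance 1: E.
Distance 2: D.
Distance 3: A, B, F — contains B.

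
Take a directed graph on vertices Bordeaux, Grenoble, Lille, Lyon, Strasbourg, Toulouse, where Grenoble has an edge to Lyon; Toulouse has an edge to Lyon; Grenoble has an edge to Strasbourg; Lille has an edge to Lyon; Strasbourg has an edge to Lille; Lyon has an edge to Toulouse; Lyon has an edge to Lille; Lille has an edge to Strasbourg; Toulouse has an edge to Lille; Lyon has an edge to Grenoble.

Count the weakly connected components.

From Bordeaux: component {Bordeaux}.
From Grenoble: component {Grenoble, Lille, Lyon, Strasbourg, Toulouse}.
That's 2 components.

2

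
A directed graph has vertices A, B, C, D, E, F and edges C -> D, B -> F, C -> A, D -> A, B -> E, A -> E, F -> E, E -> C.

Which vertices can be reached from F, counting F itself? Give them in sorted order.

Start at F.
Its neighbours: E.
Then their neighbours: C.
Then next layer: A, D.
Nothing further is reachable.

A, C, D, E, F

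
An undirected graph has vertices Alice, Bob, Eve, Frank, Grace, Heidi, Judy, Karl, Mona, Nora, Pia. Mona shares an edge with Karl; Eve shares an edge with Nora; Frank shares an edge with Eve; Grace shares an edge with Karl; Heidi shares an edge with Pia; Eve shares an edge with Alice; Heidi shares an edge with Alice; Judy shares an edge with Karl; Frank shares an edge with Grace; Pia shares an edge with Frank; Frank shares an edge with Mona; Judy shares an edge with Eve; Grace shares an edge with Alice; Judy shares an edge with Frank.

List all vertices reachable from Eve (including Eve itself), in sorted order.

Start at Eve.
Its neighbours: Alice, Frank, Judy, Nora.
Then their neighbours: Grace, Heidi, Karl, Mona, Pia.
Nothing further is reachable.

Alice, Eve, Frank, Grace, Heidi, Judy, Karl, Mona, Nora, Pia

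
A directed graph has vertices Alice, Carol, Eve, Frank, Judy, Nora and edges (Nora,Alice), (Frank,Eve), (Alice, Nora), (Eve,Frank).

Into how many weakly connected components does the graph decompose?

From Alice: component {Alice, Nora}.
From Carol: component {Carol}.
From Eve: component {Eve, Frank}.
From Judy: component {Judy}.
That's 4 components.

4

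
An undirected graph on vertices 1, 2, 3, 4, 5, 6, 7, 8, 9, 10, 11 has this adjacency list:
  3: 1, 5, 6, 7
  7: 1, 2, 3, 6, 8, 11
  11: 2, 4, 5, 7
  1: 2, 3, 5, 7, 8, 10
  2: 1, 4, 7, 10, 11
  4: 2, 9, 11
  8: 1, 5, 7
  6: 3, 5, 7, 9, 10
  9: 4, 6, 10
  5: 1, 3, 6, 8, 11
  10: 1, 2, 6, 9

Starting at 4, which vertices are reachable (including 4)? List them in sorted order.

Start at 4.
Its neighbours: 2, 9, 11.
Then their neighbours: 1, 5, 6, 7, 10.
Then next layer: 3, 8.
Every vertex is now reached.

1, 2, 3, 4, 5, 6, 7, 8, 9, 10, 11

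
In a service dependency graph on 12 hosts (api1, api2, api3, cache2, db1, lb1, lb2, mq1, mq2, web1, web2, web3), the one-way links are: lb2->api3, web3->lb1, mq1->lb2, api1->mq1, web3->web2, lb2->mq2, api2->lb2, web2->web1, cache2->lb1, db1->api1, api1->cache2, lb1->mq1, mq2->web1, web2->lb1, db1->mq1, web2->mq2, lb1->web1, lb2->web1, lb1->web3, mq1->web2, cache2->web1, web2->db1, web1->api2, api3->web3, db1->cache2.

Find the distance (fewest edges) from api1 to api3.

Distance 0: api1.
Distance 1: cache2, mq1.
Distance 2: lb1, lb2, web1, web2.
Distance 3: api2, api3, db1, mq2, web3 — contains api3.

3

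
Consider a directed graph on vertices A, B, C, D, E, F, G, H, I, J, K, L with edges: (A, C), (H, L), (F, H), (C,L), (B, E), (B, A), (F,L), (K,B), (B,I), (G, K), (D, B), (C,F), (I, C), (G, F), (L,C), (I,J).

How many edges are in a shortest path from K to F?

Distance 0: K.
Distance 1: B.
Distance 2: A, E, I.
Distance 3: C, J.
Distance 4: F, L — contains F.

4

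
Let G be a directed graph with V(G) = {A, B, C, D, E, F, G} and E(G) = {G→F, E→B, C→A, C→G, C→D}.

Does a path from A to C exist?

No

A has no outgoing edges, so nothing is reachable from it.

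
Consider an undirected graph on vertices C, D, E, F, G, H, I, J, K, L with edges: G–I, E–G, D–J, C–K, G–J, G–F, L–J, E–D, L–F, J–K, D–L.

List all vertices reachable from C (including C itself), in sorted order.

Start at C.
Its neighbours: K.
Then their neighbours: J.
Then next layer: D, G, L.
Then next layer: E, F, I.
Nothing further is reachable.

C, D, E, F, G, I, J, K, L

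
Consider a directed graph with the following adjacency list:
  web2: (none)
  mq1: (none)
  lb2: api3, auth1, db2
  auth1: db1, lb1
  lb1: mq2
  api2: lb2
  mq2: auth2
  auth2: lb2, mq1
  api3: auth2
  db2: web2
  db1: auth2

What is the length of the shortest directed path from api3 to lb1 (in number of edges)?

Distance 0: api3.
Distance 1: auth2.
Distance 2: lb2, mq1.
Distance 3: auth1, db2.
Distance 4: db1, lb1, web2 — contains lb1.

4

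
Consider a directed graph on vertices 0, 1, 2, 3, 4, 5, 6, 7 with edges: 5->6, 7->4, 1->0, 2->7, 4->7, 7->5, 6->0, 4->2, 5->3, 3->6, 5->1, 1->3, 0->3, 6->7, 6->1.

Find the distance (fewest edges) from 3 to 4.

3

Distance 0: 3.
Distance 1: 6.
Distance 2: 0, 1, 7.
Distance 3: 4, 5 — contains 4.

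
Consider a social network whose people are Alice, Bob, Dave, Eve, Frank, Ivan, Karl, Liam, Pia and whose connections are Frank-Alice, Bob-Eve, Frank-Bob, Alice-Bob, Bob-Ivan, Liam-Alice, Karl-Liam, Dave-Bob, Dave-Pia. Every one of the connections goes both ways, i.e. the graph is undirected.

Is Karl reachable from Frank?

Explore from Frank.
Distance 1: reach Alice, Bob.
Distance 2: reach Dave, Eve, Ivan, Liam.
Distance 3: reach Karl, Pia.
Found Karl.

Yes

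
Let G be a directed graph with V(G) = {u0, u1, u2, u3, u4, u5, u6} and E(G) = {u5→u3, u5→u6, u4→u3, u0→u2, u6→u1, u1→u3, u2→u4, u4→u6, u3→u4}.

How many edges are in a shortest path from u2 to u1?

Distance 0: u2.
Distance 1: u4.
Distance 2: u3, u6.
Distance 3: u1 — contains u1.

3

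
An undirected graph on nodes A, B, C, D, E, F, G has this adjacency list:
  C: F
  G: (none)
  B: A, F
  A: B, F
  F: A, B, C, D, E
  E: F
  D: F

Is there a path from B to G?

Explore from B.
Distance 1: reach A, F.
Distance 2: reach C, D, E.
The search is exhausted without reaching G; it lies in a different component.

No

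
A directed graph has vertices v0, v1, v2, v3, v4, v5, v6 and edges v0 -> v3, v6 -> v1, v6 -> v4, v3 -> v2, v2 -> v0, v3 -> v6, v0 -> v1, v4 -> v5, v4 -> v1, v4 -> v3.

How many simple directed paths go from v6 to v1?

3

v6→v1
v6→v4→v1
v6→v4→v3→v2→v0→v1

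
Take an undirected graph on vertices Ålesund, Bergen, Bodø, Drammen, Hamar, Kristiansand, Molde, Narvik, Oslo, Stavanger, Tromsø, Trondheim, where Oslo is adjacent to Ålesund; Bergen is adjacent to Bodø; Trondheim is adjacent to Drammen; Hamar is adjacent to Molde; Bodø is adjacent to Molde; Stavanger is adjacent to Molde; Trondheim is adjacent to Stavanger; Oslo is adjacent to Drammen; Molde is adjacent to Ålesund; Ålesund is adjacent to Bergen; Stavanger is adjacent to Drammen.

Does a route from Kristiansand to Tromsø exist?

Kristiansand has no edges, so nothing is reachable from it.

No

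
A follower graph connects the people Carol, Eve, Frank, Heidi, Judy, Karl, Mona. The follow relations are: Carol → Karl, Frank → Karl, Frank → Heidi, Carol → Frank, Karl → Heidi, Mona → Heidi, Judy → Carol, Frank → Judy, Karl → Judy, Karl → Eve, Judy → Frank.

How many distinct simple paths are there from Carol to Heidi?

4

Carol→Frank→Heidi
Carol→Frank→Karl→Heidi
Carol→Karl→Heidi
Carol→Karl→Judy→Frank→Heidi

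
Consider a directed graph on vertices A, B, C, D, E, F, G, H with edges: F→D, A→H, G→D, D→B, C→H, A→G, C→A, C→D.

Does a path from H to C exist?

No

H has no outgoing edges, so nothing is reachable from it.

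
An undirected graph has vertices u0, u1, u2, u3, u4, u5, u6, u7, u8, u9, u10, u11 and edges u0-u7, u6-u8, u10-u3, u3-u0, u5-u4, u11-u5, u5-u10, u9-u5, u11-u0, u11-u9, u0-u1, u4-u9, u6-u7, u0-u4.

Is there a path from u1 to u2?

Explore from u1.
Distance 1: reach u0.
Distance 2: reach u3, u4, u7, u11.
Distance 3: reach u5, u6, u9, u10.
Distance 4: reach u8.
The search is exhausted without reaching u2; it lies in a different component.

No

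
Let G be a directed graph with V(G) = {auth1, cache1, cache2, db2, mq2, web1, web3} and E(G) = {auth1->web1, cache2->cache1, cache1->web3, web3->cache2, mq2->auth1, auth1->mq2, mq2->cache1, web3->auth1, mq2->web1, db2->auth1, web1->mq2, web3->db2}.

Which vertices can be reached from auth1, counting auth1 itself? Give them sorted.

Start at auth1.
Its neighbours: mq2, web1.
Then their neighbours: cache1.
Then next layer: web3.
Then next layer: cache2, db2.
Every vertex is now reached.

auth1, cache1, cache2, db2, mq2, web1, web3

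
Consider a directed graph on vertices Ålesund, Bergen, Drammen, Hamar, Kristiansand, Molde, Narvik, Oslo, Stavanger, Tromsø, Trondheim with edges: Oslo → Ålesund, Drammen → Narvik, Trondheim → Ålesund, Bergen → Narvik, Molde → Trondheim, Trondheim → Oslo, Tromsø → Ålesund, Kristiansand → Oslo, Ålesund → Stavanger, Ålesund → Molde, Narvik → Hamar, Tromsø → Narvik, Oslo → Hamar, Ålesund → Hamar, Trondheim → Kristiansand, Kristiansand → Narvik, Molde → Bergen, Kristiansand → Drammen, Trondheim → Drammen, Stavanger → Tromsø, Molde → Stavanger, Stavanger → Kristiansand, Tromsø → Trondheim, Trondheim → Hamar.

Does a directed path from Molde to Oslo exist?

Explore from Molde.
Distance 1: reach Bergen, Stavanger, Trondheim.
Distance 2: reach Ålesund, Drammen, Hamar, Kristiansand, Narvik, Oslo, Tromsø.
Found Oslo.

Yes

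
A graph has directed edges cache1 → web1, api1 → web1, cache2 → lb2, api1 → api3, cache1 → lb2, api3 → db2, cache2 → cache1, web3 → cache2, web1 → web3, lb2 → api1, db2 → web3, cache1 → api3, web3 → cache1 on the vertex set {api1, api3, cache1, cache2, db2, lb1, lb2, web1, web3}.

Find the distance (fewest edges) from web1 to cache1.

Distance 0: web1.
Distance 1: web3.
Distance 2: cache1, cache2 — contains cache1.

2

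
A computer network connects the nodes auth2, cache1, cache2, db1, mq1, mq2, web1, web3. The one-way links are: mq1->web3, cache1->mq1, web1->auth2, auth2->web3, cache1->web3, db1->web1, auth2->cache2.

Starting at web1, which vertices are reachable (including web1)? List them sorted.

auth2, cache2, web1, web3

Start at web1.
Its neighbours: auth2.
Then their neighbours: cache2, web3.
Nothing further is reachable.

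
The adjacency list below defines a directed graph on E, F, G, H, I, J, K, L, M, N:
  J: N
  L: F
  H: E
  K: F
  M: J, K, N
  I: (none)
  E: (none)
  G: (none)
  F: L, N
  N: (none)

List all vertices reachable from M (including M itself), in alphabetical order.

F, J, K, L, M, N

Start at M.
Its neighbours: J, K, N.
Then their neighbours: F.
Then next layer: L.
Nothing further is reachable.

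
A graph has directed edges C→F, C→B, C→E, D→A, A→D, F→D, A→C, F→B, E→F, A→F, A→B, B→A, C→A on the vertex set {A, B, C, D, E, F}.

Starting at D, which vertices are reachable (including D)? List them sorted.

A, B, C, D, E, F

Start at D.
Its neighbours: A.
Then their neighbours: B, C, F.
Then next layer: E.
Every vertex is now reached.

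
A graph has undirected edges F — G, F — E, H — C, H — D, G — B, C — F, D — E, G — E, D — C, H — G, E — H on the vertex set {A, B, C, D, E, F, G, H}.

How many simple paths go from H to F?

12

H–C–D–E–F
H–C–D–E–G–F
H–C–F
H–D–C–F
H–D–E–F
H–D–E–G–F
H–E–D–C–F
H–E–F
H–E–G–F
H–G–E–D–C–F
H–G–E–F
H–G–F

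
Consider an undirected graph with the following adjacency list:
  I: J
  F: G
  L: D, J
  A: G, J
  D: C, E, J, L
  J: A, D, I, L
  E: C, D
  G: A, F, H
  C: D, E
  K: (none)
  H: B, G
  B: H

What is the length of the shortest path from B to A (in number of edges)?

Distance 0: B.
Distance 1: H.
Distance 2: G.
Distance 3: A, F — contains A.

3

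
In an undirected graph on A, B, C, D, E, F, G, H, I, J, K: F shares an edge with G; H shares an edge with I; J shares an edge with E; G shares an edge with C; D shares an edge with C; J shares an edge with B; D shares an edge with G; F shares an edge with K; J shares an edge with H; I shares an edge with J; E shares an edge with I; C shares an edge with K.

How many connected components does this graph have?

From A: component {A}.
From B: component {B, E, H, I, J}.
From C: component {C, D, F, G, K}.
That's 3 components.

3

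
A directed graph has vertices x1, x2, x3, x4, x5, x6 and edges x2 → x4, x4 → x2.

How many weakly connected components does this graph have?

From x1: component {x1}.
From x2: component {x2, x4}.
From x3: component {x3}.
From x5: component {x5}.
From x6: component {x6}.
That's 5 components.

5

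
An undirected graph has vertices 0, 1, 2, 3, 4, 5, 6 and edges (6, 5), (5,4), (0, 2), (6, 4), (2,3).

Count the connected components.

3

From 0: component {0, 2, 3}.
From 1: component {1}.
From 4: component {4, 5, 6}.
That's 3 components.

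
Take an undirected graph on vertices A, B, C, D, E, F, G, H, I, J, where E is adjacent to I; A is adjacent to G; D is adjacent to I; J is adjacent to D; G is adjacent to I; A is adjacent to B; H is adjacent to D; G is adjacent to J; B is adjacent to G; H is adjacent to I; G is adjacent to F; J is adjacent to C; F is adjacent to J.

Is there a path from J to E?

Yes

Explore from J.
Distance 1: reach C, D, F, G.
Distance 2: reach A, B, H, I.
Distance 3: reach E.
Found E.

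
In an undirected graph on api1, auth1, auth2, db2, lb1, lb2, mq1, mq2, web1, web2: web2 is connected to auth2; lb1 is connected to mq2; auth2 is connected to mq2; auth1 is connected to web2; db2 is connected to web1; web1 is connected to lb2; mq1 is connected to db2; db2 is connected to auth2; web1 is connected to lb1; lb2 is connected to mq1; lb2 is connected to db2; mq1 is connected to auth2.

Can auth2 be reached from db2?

Explore from db2.
Distance 1: reach auth2, lb2, mq1, web1.
Found auth2.

Yes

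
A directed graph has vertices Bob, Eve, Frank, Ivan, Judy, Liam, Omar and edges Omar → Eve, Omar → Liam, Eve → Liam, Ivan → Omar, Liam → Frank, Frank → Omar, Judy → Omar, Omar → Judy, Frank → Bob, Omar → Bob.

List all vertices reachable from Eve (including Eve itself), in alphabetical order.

Start at Eve.
Its neighbours: Liam.
Then their neighbours: Frank.
Then next layer: Bob, Omar.
Then next layer: Judy.
Nothing further is reachable.

Bob, Eve, Frank, Judy, Liam, Omar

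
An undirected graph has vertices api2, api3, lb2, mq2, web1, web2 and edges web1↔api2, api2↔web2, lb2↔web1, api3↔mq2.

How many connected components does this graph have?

From api2: component {api2, lb2, web1, web2}.
From api3: component {api3, mq2}.
That's 2 components.

2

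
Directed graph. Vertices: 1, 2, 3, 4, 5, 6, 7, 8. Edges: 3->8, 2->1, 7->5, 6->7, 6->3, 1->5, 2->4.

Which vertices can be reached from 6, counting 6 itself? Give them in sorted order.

3, 5, 6, 7, 8

Start at 6.
Its neighbours: 3, 7.
Then their neighbours: 5, 8.
Nothing further is reachable.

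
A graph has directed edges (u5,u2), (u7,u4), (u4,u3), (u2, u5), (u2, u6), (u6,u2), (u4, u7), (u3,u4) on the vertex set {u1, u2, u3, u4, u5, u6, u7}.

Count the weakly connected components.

From u1: component {u1}.
From u2: component {u2, u5, u6}.
From u3: component {u3, u4, u7}.
That's 3 components.

3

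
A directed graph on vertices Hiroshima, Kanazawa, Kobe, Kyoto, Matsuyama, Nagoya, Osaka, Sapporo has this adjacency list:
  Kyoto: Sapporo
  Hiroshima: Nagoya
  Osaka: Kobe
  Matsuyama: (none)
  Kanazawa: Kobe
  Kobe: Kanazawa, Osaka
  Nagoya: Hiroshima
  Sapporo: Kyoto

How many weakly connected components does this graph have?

From Hiroshima: component {Hiroshima, Nagoya}.
From Kanazawa: component {Kanazawa, Kobe, Osaka}.
From Kyoto: component {Kyoto, Sapporo}.
From Matsuyama: component {Matsuyama}.
That's 4 components.

4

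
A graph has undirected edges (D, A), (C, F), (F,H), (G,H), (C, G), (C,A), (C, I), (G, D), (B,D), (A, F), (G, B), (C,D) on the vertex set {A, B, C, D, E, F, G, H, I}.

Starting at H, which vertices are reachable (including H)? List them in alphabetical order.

A, B, C, D, F, G, H, I

Start at H.
Its neighbours: F, G.
Then their neighbours: A, B, C, D.
Then next layer: I.
Nothing further is reachable.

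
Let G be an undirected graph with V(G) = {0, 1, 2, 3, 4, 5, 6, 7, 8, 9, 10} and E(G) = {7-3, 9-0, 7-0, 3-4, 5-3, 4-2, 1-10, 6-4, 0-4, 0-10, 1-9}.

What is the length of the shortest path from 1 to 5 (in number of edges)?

5

Distance 0: 1.
Distance 1: 9, 10.
Distance 2: 0.
Distance 3: 4, 7.
Distance 4: 2, 3, 6.
Distance 5: 5 — contains 5.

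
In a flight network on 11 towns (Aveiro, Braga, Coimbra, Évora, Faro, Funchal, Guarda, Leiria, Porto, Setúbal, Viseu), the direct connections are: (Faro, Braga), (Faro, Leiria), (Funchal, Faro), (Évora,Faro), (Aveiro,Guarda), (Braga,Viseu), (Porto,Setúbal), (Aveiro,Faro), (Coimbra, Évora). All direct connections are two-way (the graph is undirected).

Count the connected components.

2

From Aveiro: component {Aveiro, Braga, Coimbra, Évora, Faro, Funchal, Guarda, Leiria, Viseu}.
From Porto: component {Porto, Setúbal}.
That's 2 components.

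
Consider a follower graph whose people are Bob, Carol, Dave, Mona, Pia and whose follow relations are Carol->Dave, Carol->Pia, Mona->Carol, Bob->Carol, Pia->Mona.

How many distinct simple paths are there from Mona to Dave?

Mona→Carol→Dave

1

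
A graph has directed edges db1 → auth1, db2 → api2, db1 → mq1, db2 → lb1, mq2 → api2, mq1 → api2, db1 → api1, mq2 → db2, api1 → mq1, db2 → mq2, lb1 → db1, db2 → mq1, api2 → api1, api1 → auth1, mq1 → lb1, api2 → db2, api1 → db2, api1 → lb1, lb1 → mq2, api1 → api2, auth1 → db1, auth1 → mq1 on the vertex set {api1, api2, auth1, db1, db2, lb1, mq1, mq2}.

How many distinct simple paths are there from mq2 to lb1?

15

mq2→api2→api1→auth1→db1→mq1→lb1
mq2→api2→api1→auth1→mq1→lb1
mq2→api2→api1→db2→lb1
mq2→api2→api1→db2→mq1→lb1
mq2→api2→api1→lb1
mq2→api2→api1→mq1→lb1
mq2→api2→db2→lb1
mq2→api2→db2→mq1→lb1
mq2→db2→api2→api1→auth1→db1→mq1→lb1
mq2→db2→api2→api1→auth1→mq1→lb1
mq2→db2→api2→api1→lb1
mq2→db2→api2→api1→mq1→lb1
mq2→db2→lb1
mq2→db2→mq1→api2→api1→lb1
mq2→db2→mq1→lb1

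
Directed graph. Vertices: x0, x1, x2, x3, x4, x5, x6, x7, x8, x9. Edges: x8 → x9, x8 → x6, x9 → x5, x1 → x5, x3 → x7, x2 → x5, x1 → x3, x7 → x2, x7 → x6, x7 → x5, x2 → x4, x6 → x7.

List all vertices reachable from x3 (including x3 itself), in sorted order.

Start at x3.
Its neighbours: x7.
Then their neighbours: x2, x5, x6.
Then next layer: x4.
Nothing further is reachable.

x2, x3, x4, x5, x6, x7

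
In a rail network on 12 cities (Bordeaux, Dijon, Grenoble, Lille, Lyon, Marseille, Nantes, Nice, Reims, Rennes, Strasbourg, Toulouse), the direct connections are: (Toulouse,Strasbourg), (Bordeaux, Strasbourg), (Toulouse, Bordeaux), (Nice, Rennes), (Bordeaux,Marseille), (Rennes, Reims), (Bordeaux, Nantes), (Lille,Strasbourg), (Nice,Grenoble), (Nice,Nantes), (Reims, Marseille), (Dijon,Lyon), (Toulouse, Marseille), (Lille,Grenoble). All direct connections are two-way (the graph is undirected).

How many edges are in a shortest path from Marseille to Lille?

3

Distance 0: Marseille.
Distance 1: Bordeaux, Reims, Toulouse.
Distance 2: Nantes, Rennes, Strasbourg.
Distance 3: Lille, Nice — contains Lille.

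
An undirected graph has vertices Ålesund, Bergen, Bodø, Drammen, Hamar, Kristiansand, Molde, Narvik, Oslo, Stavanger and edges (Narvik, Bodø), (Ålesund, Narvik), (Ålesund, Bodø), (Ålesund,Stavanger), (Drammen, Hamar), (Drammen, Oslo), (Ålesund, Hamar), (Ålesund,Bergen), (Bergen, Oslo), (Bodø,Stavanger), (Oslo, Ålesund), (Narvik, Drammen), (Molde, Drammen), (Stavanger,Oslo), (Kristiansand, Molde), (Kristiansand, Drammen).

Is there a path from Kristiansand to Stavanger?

Explore from Kristiansand.
Distance 1: reach Drammen, Molde.
Distance 2: reach Hamar, Narvik, Oslo.
Distance 3: reach Ålesund, Bergen, Bodø, Stavanger.
Found Stavanger.

Yes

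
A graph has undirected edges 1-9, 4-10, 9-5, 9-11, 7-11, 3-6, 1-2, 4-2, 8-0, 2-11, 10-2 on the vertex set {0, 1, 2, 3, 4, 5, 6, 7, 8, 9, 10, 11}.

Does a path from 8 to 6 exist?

Explore from 8.
Distance 1: reach 0.
The search is exhausted without reaching 6; it lies in a different component.

No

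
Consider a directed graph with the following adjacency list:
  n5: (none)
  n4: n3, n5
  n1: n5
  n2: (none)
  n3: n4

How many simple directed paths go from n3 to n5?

1

n3→n4→n5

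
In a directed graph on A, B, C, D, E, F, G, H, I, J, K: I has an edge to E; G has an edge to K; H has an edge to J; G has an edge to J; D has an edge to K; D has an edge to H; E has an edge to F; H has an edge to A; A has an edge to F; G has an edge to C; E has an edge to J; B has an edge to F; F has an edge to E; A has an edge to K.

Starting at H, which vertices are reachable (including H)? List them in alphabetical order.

A, E, F, H, J, K

Start at H.
Its neighbours: A, J.
Then their neighbours: F, K.
Then next layer: E.
Nothing further is reachable.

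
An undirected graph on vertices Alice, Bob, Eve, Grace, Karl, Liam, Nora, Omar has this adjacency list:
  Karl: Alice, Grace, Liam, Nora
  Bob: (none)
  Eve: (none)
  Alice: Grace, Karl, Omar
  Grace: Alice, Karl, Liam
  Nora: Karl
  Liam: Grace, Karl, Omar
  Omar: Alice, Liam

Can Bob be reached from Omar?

No

Explore from Omar.
Distance 1: reach Alice, Liam.
Distance 2: reach Grace, Karl.
Distance 3: reach Nora.
The search is exhausted without reaching Bob; it lies in a different component.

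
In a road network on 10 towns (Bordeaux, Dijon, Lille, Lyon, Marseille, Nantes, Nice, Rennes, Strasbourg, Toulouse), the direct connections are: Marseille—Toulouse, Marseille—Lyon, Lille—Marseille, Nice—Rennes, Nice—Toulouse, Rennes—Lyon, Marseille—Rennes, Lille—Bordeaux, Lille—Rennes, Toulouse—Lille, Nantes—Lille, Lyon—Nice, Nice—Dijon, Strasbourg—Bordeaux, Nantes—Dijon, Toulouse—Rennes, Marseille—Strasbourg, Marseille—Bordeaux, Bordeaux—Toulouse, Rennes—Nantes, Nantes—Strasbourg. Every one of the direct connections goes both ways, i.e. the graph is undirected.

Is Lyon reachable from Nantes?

Yes

Explore from Nantes.
Distance 1: reach Dijon, Lille, Rennes, Strasbourg.
Distance 2: reach Bordeaux, Lyon, Marseille, Nice, Toulouse.
Found Lyon.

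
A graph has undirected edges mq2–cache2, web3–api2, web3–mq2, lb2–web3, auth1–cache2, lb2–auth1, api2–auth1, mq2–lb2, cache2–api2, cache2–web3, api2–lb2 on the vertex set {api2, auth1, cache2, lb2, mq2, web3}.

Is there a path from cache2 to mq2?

Yes

Explore from cache2.
Distance 1: reach api2, auth1, mq2, web3.
Found mq2.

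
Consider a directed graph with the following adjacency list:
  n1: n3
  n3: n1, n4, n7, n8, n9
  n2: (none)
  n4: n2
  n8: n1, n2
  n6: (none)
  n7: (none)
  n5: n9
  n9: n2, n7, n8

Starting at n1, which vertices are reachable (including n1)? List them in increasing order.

n1, n2, n3, n4, n7, n8, n9

Start at n1.
Its neighbours: n3.
Then their neighbours: n4, n7, n8, n9.
Then next layer: n2.
Nothing further is reachable.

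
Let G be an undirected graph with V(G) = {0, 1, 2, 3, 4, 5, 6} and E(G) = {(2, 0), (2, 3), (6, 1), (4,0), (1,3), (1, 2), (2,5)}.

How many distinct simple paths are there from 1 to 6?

1–6

1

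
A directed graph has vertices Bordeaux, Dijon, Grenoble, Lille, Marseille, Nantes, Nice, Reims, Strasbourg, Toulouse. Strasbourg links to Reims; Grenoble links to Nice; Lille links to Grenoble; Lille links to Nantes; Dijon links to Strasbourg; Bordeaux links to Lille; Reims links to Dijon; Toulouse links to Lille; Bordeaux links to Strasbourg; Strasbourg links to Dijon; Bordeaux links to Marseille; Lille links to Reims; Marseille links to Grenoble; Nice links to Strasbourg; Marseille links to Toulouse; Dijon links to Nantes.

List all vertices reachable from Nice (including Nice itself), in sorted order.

Start at Nice.
Its neighbours: Strasbourg.
Then their neighbours: Dijon, Reims.
Then next layer: Nantes.
Nothing further is reachable.

Dijon, Nantes, Nice, Reims, Strasbourg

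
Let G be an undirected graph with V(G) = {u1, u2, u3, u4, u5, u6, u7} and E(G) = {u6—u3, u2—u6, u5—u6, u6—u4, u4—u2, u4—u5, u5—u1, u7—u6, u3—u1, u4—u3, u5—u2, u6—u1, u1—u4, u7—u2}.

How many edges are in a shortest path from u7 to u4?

2

Distance 0: u7.
Distance 1: u2, u6.
Distance 2: u1, u3, u4, u5 — contains u4.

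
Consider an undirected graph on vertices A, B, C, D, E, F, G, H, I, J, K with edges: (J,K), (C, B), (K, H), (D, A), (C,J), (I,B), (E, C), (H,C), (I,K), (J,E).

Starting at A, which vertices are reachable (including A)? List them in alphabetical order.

A, D

Start at A.
Its neighbours: D.
Nothing further is reachable.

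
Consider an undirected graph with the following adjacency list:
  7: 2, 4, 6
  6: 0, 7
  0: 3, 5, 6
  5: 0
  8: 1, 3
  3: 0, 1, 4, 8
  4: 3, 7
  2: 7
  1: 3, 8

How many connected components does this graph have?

1

From 0: component {0, 1, 2, 3, 4, 5, 6, 7, 8}.
That's 1 component.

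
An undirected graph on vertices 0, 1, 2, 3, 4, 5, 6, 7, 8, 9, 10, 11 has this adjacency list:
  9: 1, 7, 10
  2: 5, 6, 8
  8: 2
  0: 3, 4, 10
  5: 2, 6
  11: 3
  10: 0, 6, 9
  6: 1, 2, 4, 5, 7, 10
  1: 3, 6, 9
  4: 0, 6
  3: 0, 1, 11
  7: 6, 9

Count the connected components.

1

From 0: component {0, 1, 2, 3, 4, 5, 6, 7, 8, 9, 10, 11}.
That's 1 component.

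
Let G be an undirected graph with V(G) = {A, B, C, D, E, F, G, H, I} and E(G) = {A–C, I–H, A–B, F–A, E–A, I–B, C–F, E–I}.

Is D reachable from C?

No

Explore from C.
Distance 1: reach A, F.
Distance 2: reach B, E.
Distance 3: reach I.
Distance 4: reach H.
The search is exhausted without reaching D; it lies in a different component.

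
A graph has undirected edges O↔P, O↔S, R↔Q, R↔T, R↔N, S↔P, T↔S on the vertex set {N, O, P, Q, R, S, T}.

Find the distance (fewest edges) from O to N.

4

Distance 0: O.
Distance 1: P, S.
Distance 2: T.
Distance 3: R.
Distance 4: N, Q — contains N.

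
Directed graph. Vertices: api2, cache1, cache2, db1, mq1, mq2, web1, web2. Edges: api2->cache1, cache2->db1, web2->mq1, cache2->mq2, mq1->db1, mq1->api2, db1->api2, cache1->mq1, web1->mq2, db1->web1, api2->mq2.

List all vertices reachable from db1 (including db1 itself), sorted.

api2, cache1, db1, mq1, mq2, web1

Start at db1.
Its neighbours: api2, web1.
Then their neighbours: cache1, mq2.
Then next layer: mq1.
Nothing further is reachable.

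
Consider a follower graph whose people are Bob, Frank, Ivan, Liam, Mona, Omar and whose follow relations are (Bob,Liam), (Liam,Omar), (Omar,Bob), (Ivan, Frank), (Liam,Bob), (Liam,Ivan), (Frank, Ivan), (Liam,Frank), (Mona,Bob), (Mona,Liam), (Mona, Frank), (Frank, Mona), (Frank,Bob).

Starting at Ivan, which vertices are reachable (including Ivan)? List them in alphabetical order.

Start at Ivan.
Its neighbours: Frank.
Then their neighbours: Bob, Mona.
Then next layer: Liam.
Then next layer: Omar.
Every vertex is now reached.

Bob, Frank, Ivan, Liam, Mona, Omar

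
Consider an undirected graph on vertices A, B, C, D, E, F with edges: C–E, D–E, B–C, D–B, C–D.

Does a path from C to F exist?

No

Explore from C.
Distance 1: reach B, D, E.
The search is exhausted without reaching F; it lies in a different component.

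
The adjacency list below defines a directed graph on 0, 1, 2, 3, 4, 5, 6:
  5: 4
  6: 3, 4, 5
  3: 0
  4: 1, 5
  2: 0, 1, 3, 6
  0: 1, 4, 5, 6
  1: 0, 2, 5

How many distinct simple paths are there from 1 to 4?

17

1→0→4
1→0→5→4
1→0→6→4
1→0→6→5→4
1→2→0→4
1→2→0→5→4
1→2→0→6→4
1→2→0→6→5→4
... and 9 more.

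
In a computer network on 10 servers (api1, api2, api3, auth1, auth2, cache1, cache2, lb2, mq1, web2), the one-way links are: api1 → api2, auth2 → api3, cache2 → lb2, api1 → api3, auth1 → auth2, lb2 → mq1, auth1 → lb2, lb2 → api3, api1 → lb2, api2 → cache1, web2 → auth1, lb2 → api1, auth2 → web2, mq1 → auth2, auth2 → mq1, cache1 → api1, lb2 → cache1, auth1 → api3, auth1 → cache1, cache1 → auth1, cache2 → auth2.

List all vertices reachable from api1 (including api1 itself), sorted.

Start at api1.
Its neighbours: api2, api3, lb2.
Then their neighbours: cache1, mq1.
Then next layer: auth1, auth2.
Then next layer: web2.
Nothing further is reachable.

api1, api2, api3, auth1, auth2, cache1, lb2, mq1, web2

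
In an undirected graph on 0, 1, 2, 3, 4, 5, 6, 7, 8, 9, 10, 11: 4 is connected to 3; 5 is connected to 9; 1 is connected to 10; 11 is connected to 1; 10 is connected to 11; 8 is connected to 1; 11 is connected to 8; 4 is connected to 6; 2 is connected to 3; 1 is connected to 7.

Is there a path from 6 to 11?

Explore from 6.
Distance 1: reach 4.
Distance 2: reach 3.
Distance 3: reach 2.
The search is exhausted without reaching 11; it lies in a different component.

No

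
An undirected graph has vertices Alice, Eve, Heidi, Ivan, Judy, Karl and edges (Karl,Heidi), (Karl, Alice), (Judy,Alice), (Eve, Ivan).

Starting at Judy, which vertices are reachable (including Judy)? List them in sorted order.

Start at Judy.
Its neighbours: Alice.
Then their neighbours: Karl.
Then next layer: Heidi.
Nothing further is reachable.

Alice, Heidi, Judy, Karl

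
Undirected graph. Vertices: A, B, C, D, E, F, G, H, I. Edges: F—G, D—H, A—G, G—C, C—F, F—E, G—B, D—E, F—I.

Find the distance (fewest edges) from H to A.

Distance 0: H.
Distance 1: D.
Distance 2: E.
Distance 3: F.
Distance 4: C, G, I.
Distance 5: A, B — contains A.

5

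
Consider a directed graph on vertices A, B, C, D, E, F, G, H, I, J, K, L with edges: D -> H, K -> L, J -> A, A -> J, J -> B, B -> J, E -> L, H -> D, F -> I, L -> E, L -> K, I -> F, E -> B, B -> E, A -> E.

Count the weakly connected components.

5

From A: component {A, B, E, J, K, L}.
From C: component {C}.
From D: component {D, H}.
From F: component {F, I}.
From G: component {G}.
That's 5 components.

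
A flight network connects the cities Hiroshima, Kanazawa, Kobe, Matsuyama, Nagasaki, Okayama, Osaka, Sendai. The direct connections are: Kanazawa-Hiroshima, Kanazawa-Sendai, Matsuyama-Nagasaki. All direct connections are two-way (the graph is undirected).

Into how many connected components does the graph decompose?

From Hiroshima: component {Hiroshima, Kanazawa, Sendai}.
From Kobe: component {Kobe}.
From Matsuyama: component {Matsuyama, Nagasaki}.
From Okayama: component {Okayama}.
From Osaka: component {Osaka}.
That's 5 components.

5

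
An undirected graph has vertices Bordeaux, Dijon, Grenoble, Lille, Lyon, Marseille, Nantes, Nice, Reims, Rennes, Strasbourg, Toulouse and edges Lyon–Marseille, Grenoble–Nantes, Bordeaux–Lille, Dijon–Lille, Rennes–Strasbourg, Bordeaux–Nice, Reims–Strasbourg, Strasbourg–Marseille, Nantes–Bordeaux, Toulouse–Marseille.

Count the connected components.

2

From Bordeaux: component {Bordeaux, Dijon, Grenoble, Lille, Nantes, Nice}.
From Lyon: component {Lyon, Marseille, Reims, Rennes, Strasbourg, Toulouse}.
That's 2 components.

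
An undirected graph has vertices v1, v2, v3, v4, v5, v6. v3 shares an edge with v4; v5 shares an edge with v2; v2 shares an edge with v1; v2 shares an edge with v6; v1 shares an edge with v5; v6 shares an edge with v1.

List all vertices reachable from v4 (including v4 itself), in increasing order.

Start at v4.
Its neighbours: v3.
Nothing further is reachable.

v3, v4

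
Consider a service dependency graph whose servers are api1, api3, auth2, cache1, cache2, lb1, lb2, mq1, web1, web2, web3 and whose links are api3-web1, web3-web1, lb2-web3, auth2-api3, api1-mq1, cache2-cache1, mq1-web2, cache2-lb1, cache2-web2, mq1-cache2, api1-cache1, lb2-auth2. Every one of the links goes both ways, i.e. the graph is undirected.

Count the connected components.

2

From api1: component {api1, cache1, cache2, lb1, mq1, web2}.
From api3: component {api3, auth2, lb2, web1, web3}.
That's 2 components.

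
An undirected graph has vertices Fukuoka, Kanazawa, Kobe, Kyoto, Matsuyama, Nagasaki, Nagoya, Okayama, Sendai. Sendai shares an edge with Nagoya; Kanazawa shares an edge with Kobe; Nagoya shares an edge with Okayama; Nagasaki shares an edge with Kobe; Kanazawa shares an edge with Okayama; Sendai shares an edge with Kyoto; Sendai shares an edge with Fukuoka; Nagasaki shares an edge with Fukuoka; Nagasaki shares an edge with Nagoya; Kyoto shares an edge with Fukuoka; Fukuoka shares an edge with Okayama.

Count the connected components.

From Fukuoka: component {Fukuoka, Kanazawa, Kobe, Kyoto, Nagasaki, Nagoya, Okayama, Sendai}.
From Matsuyama: component {Matsuyama}.
That's 2 components.

2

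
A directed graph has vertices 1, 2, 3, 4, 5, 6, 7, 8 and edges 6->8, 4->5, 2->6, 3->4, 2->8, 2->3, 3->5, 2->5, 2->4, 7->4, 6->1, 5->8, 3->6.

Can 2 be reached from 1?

No

1 has no outgoing edges, so nothing is reachable from it.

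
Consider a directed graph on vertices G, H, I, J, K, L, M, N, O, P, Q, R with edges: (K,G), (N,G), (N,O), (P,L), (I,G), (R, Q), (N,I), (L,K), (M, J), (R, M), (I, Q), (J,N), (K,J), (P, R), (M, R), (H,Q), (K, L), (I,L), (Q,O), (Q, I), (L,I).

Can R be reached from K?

Explore from K.
Distance 1: reach G, J, L.
Distance 2: reach I, N.
Distance 3: reach O, Q.
The search from K is exhausted; no directed path reaches R.

No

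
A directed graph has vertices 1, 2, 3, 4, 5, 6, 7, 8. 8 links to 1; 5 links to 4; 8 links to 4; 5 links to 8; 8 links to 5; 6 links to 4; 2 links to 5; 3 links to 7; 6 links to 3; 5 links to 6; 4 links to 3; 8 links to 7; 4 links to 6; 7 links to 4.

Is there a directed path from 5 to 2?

No

Explore from 5.
Distance 1: reach 4, 6, 8.
Distance 2: reach 1, 3, 7.
The search from 5 is exhausted; no directed path reaches 2.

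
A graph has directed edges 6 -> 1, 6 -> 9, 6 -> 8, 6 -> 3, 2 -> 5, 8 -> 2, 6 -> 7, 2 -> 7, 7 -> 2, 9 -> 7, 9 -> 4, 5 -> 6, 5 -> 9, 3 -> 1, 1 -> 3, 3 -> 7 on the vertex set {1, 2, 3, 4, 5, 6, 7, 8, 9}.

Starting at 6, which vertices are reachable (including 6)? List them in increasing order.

Start at 6.
Its neighbours: 1, 3, 7, 8, 9.
Then their neighbours: 2, 4.
Then next layer: 5.
Every vertex is now reached.

1, 2, 3, 4, 5, 6, 7, 8, 9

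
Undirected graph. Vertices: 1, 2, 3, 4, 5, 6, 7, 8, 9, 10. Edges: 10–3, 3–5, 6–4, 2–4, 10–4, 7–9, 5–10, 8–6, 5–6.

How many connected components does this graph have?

From 1: component {1}.
From 2: component {2, 3, 4, 5, 6, 8, 10}.
From 7: component {7, 9}.
That's 3 components.

3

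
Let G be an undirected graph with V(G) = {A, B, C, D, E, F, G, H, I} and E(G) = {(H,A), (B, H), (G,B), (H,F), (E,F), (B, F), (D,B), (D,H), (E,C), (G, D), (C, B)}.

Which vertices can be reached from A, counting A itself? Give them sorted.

A, B, C, D, E, F, G, H

Start at A.
Its neighbours: H.
Then their neighbours: B, D, F.
Then next layer: C, E, G.
Nothing further is reachable.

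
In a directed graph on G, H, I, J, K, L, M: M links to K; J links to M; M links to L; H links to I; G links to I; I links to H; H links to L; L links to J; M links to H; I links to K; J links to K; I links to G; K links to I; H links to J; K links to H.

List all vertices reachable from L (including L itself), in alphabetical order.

G, H, I, J, K, L, M

Start at L.
Its neighbours: J.
Then their neighbours: K, M.
Then next layer: H, I.
Then next layer: G.
Every vertex is now reached.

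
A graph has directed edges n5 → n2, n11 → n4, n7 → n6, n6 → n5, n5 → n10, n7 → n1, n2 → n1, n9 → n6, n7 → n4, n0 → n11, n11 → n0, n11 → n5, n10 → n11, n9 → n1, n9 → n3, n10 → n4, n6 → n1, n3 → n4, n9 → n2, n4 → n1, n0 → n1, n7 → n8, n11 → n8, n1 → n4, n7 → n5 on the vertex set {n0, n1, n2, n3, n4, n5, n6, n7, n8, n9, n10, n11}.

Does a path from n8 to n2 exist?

No

n8 has no outgoing edges, so nothing is reachable from it.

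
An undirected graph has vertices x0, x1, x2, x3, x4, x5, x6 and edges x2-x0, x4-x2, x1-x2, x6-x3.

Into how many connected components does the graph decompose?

3

From x0: component {x0, x1, x2, x4}.
From x3: component {x3, x6}.
From x5: component {x5}.
That's 3 components.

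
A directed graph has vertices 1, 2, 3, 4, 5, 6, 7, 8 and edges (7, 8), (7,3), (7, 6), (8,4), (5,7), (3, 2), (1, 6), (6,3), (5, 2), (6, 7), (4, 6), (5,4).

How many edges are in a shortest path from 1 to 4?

4

Distance 0: 1.
Distance 1: 6.
Distance 2: 3, 7.
Distance 3: 2, 8.
Distance 4: 4 — contains 4.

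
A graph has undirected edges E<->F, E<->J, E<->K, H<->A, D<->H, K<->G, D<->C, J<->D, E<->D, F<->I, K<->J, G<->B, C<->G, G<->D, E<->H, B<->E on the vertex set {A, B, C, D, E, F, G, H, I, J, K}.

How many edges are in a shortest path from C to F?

Distance 0: C.
Distance 1: D, G.
Distance 2: B, E, H, J, K.
Distance 3: A, F — contains F.

3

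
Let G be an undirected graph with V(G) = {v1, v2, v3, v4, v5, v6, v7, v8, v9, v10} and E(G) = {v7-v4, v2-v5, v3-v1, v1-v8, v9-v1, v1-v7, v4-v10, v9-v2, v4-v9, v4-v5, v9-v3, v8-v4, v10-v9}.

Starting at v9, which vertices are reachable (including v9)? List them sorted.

v1, v2, v3, v4, v5, v7, v8, v9, v10

Start at v9.
Its neighbours: v1, v2, v3, v4, v10.
Then their neighbours: v5, v7, v8.
Nothing further is reachable.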